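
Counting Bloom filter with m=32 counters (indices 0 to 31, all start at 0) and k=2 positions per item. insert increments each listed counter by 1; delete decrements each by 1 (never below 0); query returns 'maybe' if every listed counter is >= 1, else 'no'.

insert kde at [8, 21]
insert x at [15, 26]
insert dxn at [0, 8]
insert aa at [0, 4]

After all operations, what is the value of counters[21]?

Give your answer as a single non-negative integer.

Answer: 1

Derivation:
Step 1: insert kde at [8, 21] -> counters=[0,0,0,0,0,0,0,0,1,0,0,0,0,0,0,0,0,0,0,0,0,1,0,0,0,0,0,0,0,0,0,0]
Step 2: insert x at [15, 26] -> counters=[0,0,0,0,0,0,0,0,1,0,0,0,0,0,0,1,0,0,0,0,0,1,0,0,0,0,1,0,0,0,0,0]
Step 3: insert dxn at [0, 8] -> counters=[1,0,0,0,0,0,0,0,2,0,0,0,0,0,0,1,0,0,0,0,0,1,0,0,0,0,1,0,0,0,0,0]
Step 4: insert aa at [0, 4] -> counters=[2,0,0,0,1,0,0,0,2,0,0,0,0,0,0,1,0,0,0,0,0,1,0,0,0,0,1,0,0,0,0,0]
Final counters=[2,0,0,0,1,0,0,0,2,0,0,0,0,0,0,1,0,0,0,0,0,1,0,0,0,0,1,0,0,0,0,0] -> counters[21]=1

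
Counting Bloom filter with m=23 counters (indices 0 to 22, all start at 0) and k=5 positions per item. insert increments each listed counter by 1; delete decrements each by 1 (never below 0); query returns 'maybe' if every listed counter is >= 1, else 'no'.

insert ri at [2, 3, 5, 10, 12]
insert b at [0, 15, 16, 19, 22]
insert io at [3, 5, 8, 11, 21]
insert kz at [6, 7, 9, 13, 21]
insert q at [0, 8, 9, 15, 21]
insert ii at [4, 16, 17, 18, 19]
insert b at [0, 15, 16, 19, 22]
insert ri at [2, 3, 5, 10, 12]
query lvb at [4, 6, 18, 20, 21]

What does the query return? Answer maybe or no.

Step 1: insert ri at [2, 3, 5, 10, 12] -> counters=[0,0,1,1,0,1,0,0,0,0,1,0,1,0,0,0,0,0,0,0,0,0,0]
Step 2: insert b at [0, 15, 16, 19, 22] -> counters=[1,0,1,1,0,1,0,0,0,0,1,0,1,0,0,1,1,0,0,1,0,0,1]
Step 3: insert io at [3, 5, 8, 11, 21] -> counters=[1,0,1,2,0,2,0,0,1,0,1,1,1,0,0,1,1,0,0,1,0,1,1]
Step 4: insert kz at [6, 7, 9, 13, 21] -> counters=[1,0,1,2,0,2,1,1,1,1,1,1,1,1,0,1,1,0,0,1,0,2,1]
Step 5: insert q at [0, 8, 9, 15, 21] -> counters=[2,0,1,2,0,2,1,1,2,2,1,1,1,1,0,2,1,0,0,1,0,3,1]
Step 6: insert ii at [4, 16, 17, 18, 19] -> counters=[2,0,1,2,1,2,1,1,2,2,1,1,1,1,0,2,2,1,1,2,0,3,1]
Step 7: insert b at [0, 15, 16, 19, 22] -> counters=[3,0,1,2,1,2,1,1,2,2,1,1,1,1,0,3,3,1,1,3,0,3,2]
Step 8: insert ri at [2, 3, 5, 10, 12] -> counters=[3,0,2,3,1,3,1,1,2,2,2,1,2,1,0,3,3,1,1,3,0,3,2]
Query lvb: check counters[4]=1 counters[6]=1 counters[18]=1 counters[20]=0 counters[21]=3 -> no

Answer: no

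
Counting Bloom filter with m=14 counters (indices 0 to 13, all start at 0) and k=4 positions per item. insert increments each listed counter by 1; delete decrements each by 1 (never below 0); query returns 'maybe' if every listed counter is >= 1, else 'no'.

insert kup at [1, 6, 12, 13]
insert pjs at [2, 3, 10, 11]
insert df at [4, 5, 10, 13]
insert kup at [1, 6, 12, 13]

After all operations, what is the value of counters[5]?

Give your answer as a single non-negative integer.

Step 1: insert kup at [1, 6, 12, 13] -> counters=[0,1,0,0,0,0,1,0,0,0,0,0,1,1]
Step 2: insert pjs at [2, 3, 10, 11] -> counters=[0,1,1,1,0,0,1,0,0,0,1,1,1,1]
Step 3: insert df at [4, 5, 10, 13] -> counters=[0,1,1,1,1,1,1,0,0,0,2,1,1,2]
Step 4: insert kup at [1, 6, 12, 13] -> counters=[0,2,1,1,1,1,2,0,0,0,2,1,2,3]
Final counters=[0,2,1,1,1,1,2,0,0,0,2,1,2,3] -> counters[5]=1

Answer: 1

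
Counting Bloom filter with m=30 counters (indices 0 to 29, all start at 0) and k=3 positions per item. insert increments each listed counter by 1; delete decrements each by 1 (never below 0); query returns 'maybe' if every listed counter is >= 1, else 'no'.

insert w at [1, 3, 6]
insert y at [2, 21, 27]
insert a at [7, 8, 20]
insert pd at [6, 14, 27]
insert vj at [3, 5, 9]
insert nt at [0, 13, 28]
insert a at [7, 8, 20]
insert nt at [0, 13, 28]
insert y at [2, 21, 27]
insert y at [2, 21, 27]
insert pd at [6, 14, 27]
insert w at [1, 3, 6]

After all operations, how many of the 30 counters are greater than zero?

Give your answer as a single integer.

Answer: 15

Derivation:
Step 1: insert w at [1, 3, 6] -> counters=[0,1,0,1,0,0,1,0,0,0,0,0,0,0,0,0,0,0,0,0,0,0,0,0,0,0,0,0,0,0]
Step 2: insert y at [2, 21, 27] -> counters=[0,1,1,1,0,0,1,0,0,0,0,0,0,0,0,0,0,0,0,0,0,1,0,0,0,0,0,1,0,0]
Step 3: insert a at [7, 8, 20] -> counters=[0,1,1,1,0,0,1,1,1,0,0,0,0,0,0,0,0,0,0,0,1,1,0,0,0,0,0,1,0,0]
Step 4: insert pd at [6, 14, 27] -> counters=[0,1,1,1,0,0,2,1,1,0,0,0,0,0,1,0,0,0,0,0,1,1,0,0,0,0,0,2,0,0]
Step 5: insert vj at [3, 5, 9] -> counters=[0,1,1,2,0,1,2,1,1,1,0,0,0,0,1,0,0,0,0,0,1,1,0,0,0,0,0,2,0,0]
Step 6: insert nt at [0, 13, 28] -> counters=[1,1,1,2,0,1,2,1,1,1,0,0,0,1,1,0,0,0,0,0,1,1,0,0,0,0,0,2,1,0]
Step 7: insert a at [7, 8, 20] -> counters=[1,1,1,2,0,1,2,2,2,1,0,0,0,1,1,0,0,0,0,0,2,1,0,0,0,0,0,2,1,0]
Step 8: insert nt at [0, 13, 28] -> counters=[2,1,1,2,0,1,2,2,2,1,0,0,0,2,1,0,0,0,0,0,2,1,0,0,0,0,0,2,2,0]
Step 9: insert y at [2, 21, 27] -> counters=[2,1,2,2,0,1,2,2,2,1,0,0,0,2,1,0,0,0,0,0,2,2,0,0,0,0,0,3,2,0]
Step 10: insert y at [2, 21, 27] -> counters=[2,1,3,2,0,1,2,2,2,1,0,0,0,2,1,0,0,0,0,0,2,3,0,0,0,0,0,4,2,0]
Step 11: insert pd at [6, 14, 27] -> counters=[2,1,3,2,0,1,3,2,2,1,0,0,0,2,2,0,0,0,0,0,2,3,0,0,0,0,0,5,2,0]
Step 12: insert w at [1, 3, 6] -> counters=[2,2,3,3,0,1,4,2,2,1,0,0,0,2,2,0,0,0,0,0,2,3,0,0,0,0,0,5,2,0]
Final counters=[2,2,3,3,0,1,4,2,2,1,0,0,0,2,2,0,0,0,0,0,2,3,0,0,0,0,0,5,2,0] -> 15 nonzero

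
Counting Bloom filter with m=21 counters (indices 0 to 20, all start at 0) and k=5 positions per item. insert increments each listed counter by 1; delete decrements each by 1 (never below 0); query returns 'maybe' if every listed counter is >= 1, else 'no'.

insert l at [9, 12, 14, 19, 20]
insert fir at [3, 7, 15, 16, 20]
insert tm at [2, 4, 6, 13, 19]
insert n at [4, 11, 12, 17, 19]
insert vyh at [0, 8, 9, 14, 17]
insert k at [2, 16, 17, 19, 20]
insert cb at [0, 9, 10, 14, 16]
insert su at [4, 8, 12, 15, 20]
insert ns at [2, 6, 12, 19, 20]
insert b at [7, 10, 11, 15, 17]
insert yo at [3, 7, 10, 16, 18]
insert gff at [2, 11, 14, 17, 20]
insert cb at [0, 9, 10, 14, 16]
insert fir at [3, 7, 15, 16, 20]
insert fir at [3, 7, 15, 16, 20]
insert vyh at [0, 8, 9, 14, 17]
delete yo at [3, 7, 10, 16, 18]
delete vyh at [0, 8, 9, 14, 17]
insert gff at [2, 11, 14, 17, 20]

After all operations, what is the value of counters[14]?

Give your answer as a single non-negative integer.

Answer: 6

Derivation:
Step 1: insert l at [9, 12, 14, 19, 20] -> counters=[0,0,0,0,0,0,0,0,0,1,0,0,1,0,1,0,0,0,0,1,1]
Step 2: insert fir at [3, 7, 15, 16, 20] -> counters=[0,0,0,1,0,0,0,1,0,1,0,0,1,0,1,1,1,0,0,1,2]
Step 3: insert tm at [2, 4, 6, 13, 19] -> counters=[0,0,1,1,1,0,1,1,0,1,0,0,1,1,1,1,1,0,0,2,2]
Step 4: insert n at [4, 11, 12, 17, 19] -> counters=[0,0,1,1,2,0,1,1,0,1,0,1,2,1,1,1,1,1,0,3,2]
Step 5: insert vyh at [0, 8, 9, 14, 17] -> counters=[1,0,1,1,2,0,1,1,1,2,0,1,2,1,2,1,1,2,0,3,2]
Step 6: insert k at [2, 16, 17, 19, 20] -> counters=[1,0,2,1,2,0,1,1,1,2,0,1,2,1,2,1,2,3,0,4,3]
Step 7: insert cb at [0, 9, 10, 14, 16] -> counters=[2,0,2,1,2,0,1,1,1,3,1,1,2,1,3,1,3,3,0,4,3]
Step 8: insert su at [4, 8, 12, 15, 20] -> counters=[2,0,2,1,3,0,1,1,2,3,1,1,3,1,3,2,3,3,0,4,4]
Step 9: insert ns at [2, 6, 12, 19, 20] -> counters=[2,0,3,1,3,0,2,1,2,3,1,1,4,1,3,2,3,3,0,5,5]
Step 10: insert b at [7, 10, 11, 15, 17] -> counters=[2,0,3,1,3,0,2,2,2,3,2,2,4,1,3,3,3,4,0,5,5]
Step 11: insert yo at [3, 7, 10, 16, 18] -> counters=[2,0,3,2,3,0,2,3,2,3,3,2,4,1,3,3,4,4,1,5,5]
Step 12: insert gff at [2, 11, 14, 17, 20] -> counters=[2,0,4,2,3,0,2,3,2,3,3,3,4,1,4,3,4,5,1,5,6]
Step 13: insert cb at [0, 9, 10, 14, 16] -> counters=[3,0,4,2,3,0,2,3,2,4,4,3,4,1,5,3,5,5,1,5,6]
Step 14: insert fir at [3, 7, 15, 16, 20] -> counters=[3,0,4,3,3,0,2,4,2,4,4,3,4,1,5,4,6,5,1,5,7]
Step 15: insert fir at [3, 7, 15, 16, 20] -> counters=[3,0,4,4,3,0,2,5,2,4,4,3,4,1,5,5,7,5,1,5,8]
Step 16: insert vyh at [0, 8, 9, 14, 17] -> counters=[4,0,4,4,3,0,2,5,3,5,4,3,4,1,6,5,7,6,1,5,8]
Step 17: delete yo at [3, 7, 10, 16, 18] -> counters=[4,0,4,3,3,0,2,4,3,5,3,3,4,1,6,5,6,6,0,5,8]
Step 18: delete vyh at [0, 8, 9, 14, 17] -> counters=[3,0,4,3,3,0,2,4,2,4,3,3,4,1,5,5,6,5,0,5,8]
Step 19: insert gff at [2, 11, 14, 17, 20] -> counters=[3,0,5,3,3,0,2,4,2,4,3,4,4,1,6,5,6,6,0,5,9]
Final counters=[3,0,5,3,3,0,2,4,2,4,3,4,4,1,6,5,6,6,0,5,9] -> counters[14]=6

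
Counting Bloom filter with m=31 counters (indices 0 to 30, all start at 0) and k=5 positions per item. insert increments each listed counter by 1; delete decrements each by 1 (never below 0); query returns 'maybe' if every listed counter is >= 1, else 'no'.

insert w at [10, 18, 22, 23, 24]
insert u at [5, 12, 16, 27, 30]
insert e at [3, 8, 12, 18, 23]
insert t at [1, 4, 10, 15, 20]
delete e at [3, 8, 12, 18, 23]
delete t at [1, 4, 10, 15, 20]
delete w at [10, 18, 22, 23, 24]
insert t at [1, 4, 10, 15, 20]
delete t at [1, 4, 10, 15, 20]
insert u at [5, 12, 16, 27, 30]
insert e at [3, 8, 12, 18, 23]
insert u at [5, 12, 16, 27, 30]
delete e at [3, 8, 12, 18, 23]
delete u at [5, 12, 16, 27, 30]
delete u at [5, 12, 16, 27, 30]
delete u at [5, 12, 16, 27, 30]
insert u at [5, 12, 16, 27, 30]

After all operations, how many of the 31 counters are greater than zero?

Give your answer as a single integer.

Step 1: insert w at [10, 18, 22, 23, 24] -> counters=[0,0,0,0,0,0,0,0,0,0,1,0,0,0,0,0,0,0,1,0,0,0,1,1,1,0,0,0,0,0,0]
Step 2: insert u at [5, 12, 16, 27, 30] -> counters=[0,0,0,0,0,1,0,0,0,0,1,0,1,0,0,0,1,0,1,0,0,0,1,1,1,0,0,1,0,0,1]
Step 3: insert e at [3, 8, 12, 18, 23] -> counters=[0,0,0,1,0,1,0,0,1,0,1,0,2,0,0,0,1,0,2,0,0,0,1,2,1,0,0,1,0,0,1]
Step 4: insert t at [1, 4, 10, 15, 20] -> counters=[0,1,0,1,1,1,0,0,1,0,2,0,2,0,0,1,1,0,2,0,1,0,1,2,1,0,0,1,0,0,1]
Step 5: delete e at [3, 8, 12, 18, 23] -> counters=[0,1,0,0,1,1,0,0,0,0,2,0,1,0,0,1,1,0,1,0,1,0,1,1,1,0,0,1,0,0,1]
Step 6: delete t at [1, 4, 10, 15, 20] -> counters=[0,0,0,0,0,1,0,0,0,0,1,0,1,0,0,0,1,0,1,0,0,0,1,1,1,0,0,1,0,0,1]
Step 7: delete w at [10, 18, 22, 23, 24] -> counters=[0,0,0,0,0,1,0,0,0,0,0,0,1,0,0,0,1,0,0,0,0,0,0,0,0,0,0,1,0,0,1]
Step 8: insert t at [1, 4, 10, 15, 20] -> counters=[0,1,0,0,1,1,0,0,0,0,1,0,1,0,0,1,1,0,0,0,1,0,0,0,0,0,0,1,0,0,1]
Step 9: delete t at [1, 4, 10, 15, 20] -> counters=[0,0,0,0,0,1,0,0,0,0,0,0,1,0,0,0,1,0,0,0,0,0,0,0,0,0,0,1,0,0,1]
Step 10: insert u at [5, 12, 16, 27, 30] -> counters=[0,0,0,0,0,2,0,0,0,0,0,0,2,0,0,0,2,0,0,0,0,0,0,0,0,0,0,2,0,0,2]
Step 11: insert e at [3, 8, 12, 18, 23] -> counters=[0,0,0,1,0,2,0,0,1,0,0,0,3,0,0,0,2,0,1,0,0,0,0,1,0,0,0,2,0,0,2]
Step 12: insert u at [5, 12, 16, 27, 30] -> counters=[0,0,0,1,0,3,0,0,1,0,0,0,4,0,0,0,3,0,1,0,0,0,0,1,0,0,0,3,0,0,3]
Step 13: delete e at [3, 8, 12, 18, 23] -> counters=[0,0,0,0,0,3,0,0,0,0,0,0,3,0,0,0,3,0,0,0,0,0,0,0,0,0,0,3,0,0,3]
Step 14: delete u at [5, 12, 16, 27, 30] -> counters=[0,0,0,0,0,2,0,0,0,0,0,0,2,0,0,0,2,0,0,0,0,0,0,0,0,0,0,2,0,0,2]
Step 15: delete u at [5, 12, 16, 27, 30] -> counters=[0,0,0,0,0,1,0,0,0,0,0,0,1,0,0,0,1,0,0,0,0,0,0,0,0,0,0,1,0,0,1]
Step 16: delete u at [5, 12, 16, 27, 30] -> counters=[0,0,0,0,0,0,0,0,0,0,0,0,0,0,0,0,0,0,0,0,0,0,0,0,0,0,0,0,0,0,0]
Step 17: insert u at [5, 12, 16, 27, 30] -> counters=[0,0,0,0,0,1,0,0,0,0,0,0,1,0,0,0,1,0,0,0,0,0,0,0,0,0,0,1,0,0,1]
Final counters=[0,0,0,0,0,1,0,0,0,0,0,0,1,0,0,0,1,0,0,0,0,0,0,0,0,0,0,1,0,0,1] -> 5 nonzero

Answer: 5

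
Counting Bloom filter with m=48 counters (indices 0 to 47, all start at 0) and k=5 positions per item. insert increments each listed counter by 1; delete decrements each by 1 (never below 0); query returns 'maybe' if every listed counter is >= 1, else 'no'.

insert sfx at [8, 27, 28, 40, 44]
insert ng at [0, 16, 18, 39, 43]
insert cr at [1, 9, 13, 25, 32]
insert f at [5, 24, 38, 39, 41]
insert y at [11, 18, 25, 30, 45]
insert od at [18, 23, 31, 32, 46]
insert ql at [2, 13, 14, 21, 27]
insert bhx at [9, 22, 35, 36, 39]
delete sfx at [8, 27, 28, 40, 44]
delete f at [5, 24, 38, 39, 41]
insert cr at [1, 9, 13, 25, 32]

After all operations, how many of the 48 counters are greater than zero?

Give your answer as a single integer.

Answer: 23

Derivation:
Step 1: insert sfx at [8, 27, 28, 40, 44] -> counters=[0,0,0,0,0,0,0,0,1,0,0,0,0,0,0,0,0,0,0,0,0,0,0,0,0,0,0,1,1,0,0,0,0,0,0,0,0,0,0,0,1,0,0,0,1,0,0,0]
Step 2: insert ng at [0, 16, 18, 39, 43] -> counters=[1,0,0,0,0,0,0,0,1,0,0,0,0,0,0,0,1,0,1,0,0,0,0,0,0,0,0,1,1,0,0,0,0,0,0,0,0,0,0,1,1,0,0,1,1,0,0,0]
Step 3: insert cr at [1, 9, 13, 25, 32] -> counters=[1,1,0,0,0,0,0,0,1,1,0,0,0,1,0,0,1,0,1,0,0,0,0,0,0,1,0,1,1,0,0,0,1,0,0,0,0,0,0,1,1,0,0,1,1,0,0,0]
Step 4: insert f at [5, 24, 38, 39, 41] -> counters=[1,1,0,0,0,1,0,0,1,1,0,0,0,1,0,0,1,0,1,0,0,0,0,0,1,1,0,1,1,0,0,0,1,0,0,0,0,0,1,2,1,1,0,1,1,0,0,0]
Step 5: insert y at [11, 18, 25, 30, 45] -> counters=[1,1,0,0,0,1,0,0,1,1,0,1,0,1,0,0,1,0,2,0,0,0,0,0,1,2,0,1,1,0,1,0,1,0,0,0,0,0,1,2,1,1,0,1,1,1,0,0]
Step 6: insert od at [18, 23, 31, 32, 46] -> counters=[1,1,0,0,0,1,0,0,1,1,0,1,0,1,0,0,1,0,3,0,0,0,0,1,1,2,0,1,1,0,1,1,2,0,0,0,0,0,1,2,1,1,0,1,1,1,1,0]
Step 7: insert ql at [2, 13, 14, 21, 27] -> counters=[1,1,1,0,0,1,0,0,1,1,0,1,0,2,1,0,1,0,3,0,0,1,0,1,1,2,0,2,1,0,1,1,2,0,0,0,0,0,1,2,1,1,0,1,1,1,1,0]
Step 8: insert bhx at [9, 22, 35, 36, 39] -> counters=[1,1,1,0,0,1,0,0,1,2,0,1,0,2,1,0,1,0,3,0,0,1,1,1,1,2,0,2,1,0,1,1,2,0,0,1,1,0,1,3,1,1,0,1,1,1,1,0]
Step 9: delete sfx at [8, 27, 28, 40, 44] -> counters=[1,1,1,0,0,1,0,0,0,2,0,1,0,2,1,0,1,0,3,0,0,1,1,1,1,2,0,1,0,0,1,1,2,0,0,1,1,0,1,3,0,1,0,1,0,1,1,0]
Step 10: delete f at [5, 24, 38, 39, 41] -> counters=[1,1,1,0,0,0,0,0,0,2,0,1,0,2,1,0,1,0,3,0,0,1,1,1,0,2,0,1,0,0,1,1,2,0,0,1,1,0,0,2,0,0,0,1,0,1,1,0]
Step 11: insert cr at [1, 9, 13, 25, 32] -> counters=[1,2,1,0,0,0,0,0,0,3,0,1,0,3,1,0,1,0,3,0,0,1,1,1,0,3,0,1,0,0,1,1,3,0,0,1,1,0,0,2,0,0,0,1,0,1,1,0]
Final counters=[1,2,1,0,0,0,0,0,0,3,0,1,0,3,1,0,1,0,3,0,0,1,1,1,0,3,0,1,0,0,1,1,3,0,0,1,1,0,0,2,0,0,0,1,0,1,1,0] -> 23 nonzero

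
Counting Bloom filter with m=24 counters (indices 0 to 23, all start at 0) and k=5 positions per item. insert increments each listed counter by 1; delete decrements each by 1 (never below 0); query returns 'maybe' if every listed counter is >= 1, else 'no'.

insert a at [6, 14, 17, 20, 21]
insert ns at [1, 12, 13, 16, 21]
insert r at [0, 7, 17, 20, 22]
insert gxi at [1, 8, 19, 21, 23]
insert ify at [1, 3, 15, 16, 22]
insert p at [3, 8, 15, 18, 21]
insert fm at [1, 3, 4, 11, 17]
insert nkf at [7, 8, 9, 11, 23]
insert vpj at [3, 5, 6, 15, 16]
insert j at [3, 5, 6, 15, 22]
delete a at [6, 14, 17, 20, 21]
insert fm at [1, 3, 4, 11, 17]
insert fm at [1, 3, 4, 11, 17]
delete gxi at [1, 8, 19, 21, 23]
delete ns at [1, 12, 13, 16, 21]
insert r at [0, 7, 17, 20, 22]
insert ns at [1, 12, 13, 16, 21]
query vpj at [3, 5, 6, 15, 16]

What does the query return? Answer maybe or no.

Answer: maybe

Derivation:
Step 1: insert a at [6, 14, 17, 20, 21] -> counters=[0,0,0,0,0,0,1,0,0,0,0,0,0,0,1,0,0,1,0,0,1,1,0,0]
Step 2: insert ns at [1, 12, 13, 16, 21] -> counters=[0,1,0,0,0,0,1,0,0,0,0,0,1,1,1,0,1,1,0,0,1,2,0,0]
Step 3: insert r at [0, 7, 17, 20, 22] -> counters=[1,1,0,0,0,0,1,1,0,0,0,0,1,1,1,0,1,2,0,0,2,2,1,0]
Step 4: insert gxi at [1, 8, 19, 21, 23] -> counters=[1,2,0,0,0,0,1,1,1,0,0,0,1,1,1,0,1,2,0,1,2,3,1,1]
Step 5: insert ify at [1, 3, 15, 16, 22] -> counters=[1,3,0,1,0,0,1,1,1,0,0,0,1,1,1,1,2,2,0,1,2,3,2,1]
Step 6: insert p at [3, 8, 15, 18, 21] -> counters=[1,3,0,2,0,0,1,1,2,0,0,0,1,1,1,2,2,2,1,1,2,4,2,1]
Step 7: insert fm at [1, 3, 4, 11, 17] -> counters=[1,4,0,3,1,0,1,1,2,0,0,1,1,1,1,2,2,3,1,1,2,4,2,1]
Step 8: insert nkf at [7, 8, 9, 11, 23] -> counters=[1,4,0,3,1,0,1,2,3,1,0,2,1,1,1,2,2,3,1,1,2,4,2,2]
Step 9: insert vpj at [3, 5, 6, 15, 16] -> counters=[1,4,0,4,1,1,2,2,3,1,0,2,1,1,1,3,3,3,1,1,2,4,2,2]
Step 10: insert j at [3, 5, 6, 15, 22] -> counters=[1,4,0,5,1,2,3,2,3,1,0,2,1,1,1,4,3,3,1,1,2,4,3,2]
Step 11: delete a at [6, 14, 17, 20, 21] -> counters=[1,4,0,5,1,2,2,2,3,1,0,2,1,1,0,4,3,2,1,1,1,3,3,2]
Step 12: insert fm at [1, 3, 4, 11, 17] -> counters=[1,5,0,6,2,2,2,2,3,1,0,3,1,1,0,4,3,3,1,1,1,3,3,2]
Step 13: insert fm at [1, 3, 4, 11, 17] -> counters=[1,6,0,7,3,2,2,2,3,1,0,4,1,1,0,4,3,4,1,1,1,3,3,2]
Step 14: delete gxi at [1, 8, 19, 21, 23] -> counters=[1,5,0,7,3,2,2,2,2,1,0,4,1,1,0,4,3,4,1,0,1,2,3,1]
Step 15: delete ns at [1, 12, 13, 16, 21] -> counters=[1,4,0,7,3,2,2,2,2,1,0,4,0,0,0,4,2,4,1,0,1,1,3,1]
Step 16: insert r at [0, 7, 17, 20, 22] -> counters=[2,4,0,7,3,2,2,3,2,1,0,4,0,0,0,4,2,5,1,0,2,1,4,1]
Step 17: insert ns at [1, 12, 13, 16, 21] -> counters=[2,5,0,7,3,2,2,3,2,1,0,4,1,1,0,4,3,5,1,0,2,2,4,1]
Query vpj: check counters[3]=7 counters[5]=2 counters[6]=2 counters[15]=4 counters[16]=3 -> maybe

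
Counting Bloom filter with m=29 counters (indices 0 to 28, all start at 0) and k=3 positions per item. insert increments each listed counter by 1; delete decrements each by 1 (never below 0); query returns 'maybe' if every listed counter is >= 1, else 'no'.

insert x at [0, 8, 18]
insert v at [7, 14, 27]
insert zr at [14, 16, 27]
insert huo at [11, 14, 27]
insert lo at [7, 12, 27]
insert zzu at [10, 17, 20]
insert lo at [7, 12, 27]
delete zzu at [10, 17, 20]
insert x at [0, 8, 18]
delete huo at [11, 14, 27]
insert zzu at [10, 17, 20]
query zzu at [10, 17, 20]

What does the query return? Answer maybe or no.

Answer: maybe

Derivation:
Step 1: insert x at [0, 8, 18] -> counters=[1,0,0,0,0,0,0,0,1,0,0,0,0,0,0,0,0,0,1,0,0,0,0,0,0,0,0,0,0]
Step 2: insert v at [7, 14, 27] -> counters=[1,0,0,0,0,0,0,1,1,0,0,0,0,0,1,0,0,0,1,0,0,0,0,0,0,0,0,1,0]
Step 3: insert zr at [14, 16, 27] -> counters=[1,0,0,0,0,0,0,1,1,0,0,0,0,0,2,0,1,0,1,0,0,0,0,0,0,0,0,2,0]
Step 4: insert huo at [11, 14, 27] -> counters=[1,0,0,0,0,0,0,1,1,0,0,1,0,0,3,0,1,0,1,0,0,0,0,0,0,0,0,3,0]
Step 5: insert lo at [7, 12, 27] -> counters=[1,0,0,0,0,0,0,2,1,0,0,1,1,0,3,0,1,0,1,0,0,0,0,0,0,0,0,4,0]
Step 6: insert zzu at [10, 17, 20] -> counters=[1,0,0,0,0,0,0,2,1,0,1,1,1,0,3,0,1,1,1,0,1,0,0,0,0,0,0,4,0]
Step 7: insert lo at [7, 12, 27] -> counters=[1,0,0,0,0,0,0,3,1,0,1,1,2,0,3,0,1,1,1,0,1,0,0,0,0,0,0,5,0]
Step 8: delete zzu at [10, 17, 20] -> counters=[1,0,0,0,0,0,0,3,1,0,0,1,2,0,3,0,1,0,1,0,0,0,0,0,0,0,0,5,0]
Step 9: insert x at [0, 8, 18] -> counters=[2,0,0,0,0,0,0,3,2,0,0,1,2,0,3,0,1,0,2,0,0,0,0,0,0,0,0,5,0]
Step 10: delete huo at [11, 14, 27] -> counters=[2,0,0,0,0,0,0,3,2,0,0,0,2,0,2,0,1,0,2,0,0,0,0,0,0,0,0,4,0]
Step 11: insert zzu at [10, 17, 20] -> counters=[2,0,0,0,0,0,0,3,2,0,1,0,2,0,2,0,1,1,2,0,1,0,0,0,0,0,0,4,0]
Query zzu: check counters[10]=1 counters[17]=1 counters[20]=1 -> maybe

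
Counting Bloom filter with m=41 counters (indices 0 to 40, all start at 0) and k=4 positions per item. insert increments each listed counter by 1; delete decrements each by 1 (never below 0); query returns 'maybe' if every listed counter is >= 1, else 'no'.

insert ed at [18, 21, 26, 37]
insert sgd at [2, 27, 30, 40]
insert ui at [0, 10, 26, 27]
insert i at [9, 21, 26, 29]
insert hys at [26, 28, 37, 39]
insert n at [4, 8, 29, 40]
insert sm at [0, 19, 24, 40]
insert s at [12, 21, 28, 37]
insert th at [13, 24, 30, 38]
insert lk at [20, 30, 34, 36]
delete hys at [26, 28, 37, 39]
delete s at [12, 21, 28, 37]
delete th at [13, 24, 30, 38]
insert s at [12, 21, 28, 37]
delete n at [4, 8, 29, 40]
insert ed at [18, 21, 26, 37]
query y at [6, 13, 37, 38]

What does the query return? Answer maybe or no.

Step 1: insert ed at [18, 21, 26, 37] -> counters=[0,0,0,0,0,0,0,0,0,0,0,0,0,0,0,0,0,0,1,0,0,1,0,0,0,0,1,0,0,0,0,0,0,0,0,0,0,1,0,0,0]
Step 2: insert sgd at [2, 27, 30, 40] -> counters=[0,0,1,0,0,0,0,0,0,0,0,0,0,0,0,0,0,0,1,0,0,1,0,0,0,0,1,1,0,0,1,0,0,0,0,0,0,1,0,0,1]
Step 3: insert ui at [0, 10, 26, 27] -> counters=[1,0,1,0,0,0,0,0,0,0,1,0,0,0,0,0,0,0,1,0,0,1,0,0,0,0,2,2,0,0,1,0,0,0,0,0,0,1,0,0,1]
Step 4: insert i at [9, 21, 26, 29] -> counters=[1,0,1,0,0,0,0,0,0,1,1,0,0,0,0,0,0,0,1,0,0,2,0,0,0,0,3,2,0,1,1,0,0,0,0,0,0,1,0,0,1]
Step 5: insert hys at [26, 28, 37, 39] -> counters=[1,0,1,0,0,0,0,0,0,1,1,0,0,0,0,0,0,0,1,0,0,2,0,0,0,0,4,2,1,1,1,0,0,0,0,0,0,2,0,1,1]
Step 6: insert n at [4, 8, 29, 40] -> counters=[1,0,1,0,1,0,0,0,1,1,1,0,0,0,0,0,0,0,1,0,0,2,0,0,0,0,4,2,1,2,1,0,0,0,0,0,0,2,0,1,2]
Step 7: insert sm at [0, 19, 24, 40] -> counters=[2,0,1,0,1,0,0,0,1,1,1,0,0,0,0,0,0,0,1,1,0,2,0,0,1,0,4,2,1,2,1,0,0,0,0,0,0,2,0,1,3]
Step 8: insert s at [12, 21, 28, 37] -> counters=[2,0,1,0,1,0,0,0,1,1,1,0,1,0,0,0,0,0,1,1,0,3,0,0,1,0,4,2,2,2,1,0,0,0,0,0,0,3,0,1,3]
Step 9: insert th at [13, 24, 30, 38] -> counters=[2,0,1,0,1,0,0,0,1,1,1,0,1,1,0,0,0,0,1,1,0,3,0,0,2,0,4,2,2,2,2,0,0,0,0,0,0,3,1,1,3]
Step 10: insert lk at [20, 30, 34, 36] -> counters=[2,0,1,0,1,0,0,0,1,1,1,0,1,1,0,0,0,0,1,1,1,3,0,0,2,0,4,2,2,2,3,0,0,0,1,0,1,3,1,1,3]
Step 11: delete hys at [26, 28, 37, 39] -> counters=[2,0,1,0,1,0,0,0,1,1,1,0,1,1,0,0,0,0,1,1,1,3,0,0,2,0,3,2,1,2,3,0,0,0,1,0,1,2,1,0,3]
Step 12: delete s at [12, 21, 28, 37] -> counters=[2,0,1,0,1,0,0,0,1,1,1,0,0,1,0,0,0,0,1,1,1,2,0,0,2,0,3,2,0,2,3,0,0,0,1,0,1,1,1,0,3]
Step 13: delete th at [13, 24, 30, 38] -> counters=[2,0,1,0,1,0,0,0,1,1,1,0,0,0,0,0,0,0,1,1,1,2,0,0,1,0,3,2,0,2,2,0,0,0,1,0,1,1,0,0,3]
Step 14: insert s at [12, 21, 28, 37] -> counters=[2,0,1,0,1,0,0,0,1,1,1,0,1,0,0,0,0,0,1,1,1,3,0,0,1,0,3,2,1,2,2,0,0,0,1,0,1,2,0,0,3]
Step 15: delete n at [4, 8, 29, 40] -> counters=[2,0,1,0,0,0,0,0,0,1,1,0,1,0,0,0,0,0,1,1,1,3,0,0,1,0,3,2,1,1,2,0,0,0,1,0,1,2,0,0,2]
Step 16: insert ed at [18, 21, 26, 37] -> counters=[2,0,1,0,0,0,0,0,0,1,1,0,1,0,0,0,0,0,2,1,1,4,0,0,1,0,4,2,1,1,2,0,0,0,1,0,1,3,0,0,2]
Query y: check counters[6]=0 counters[13]=0 counters[37]=3 counters[38]=0 -> no

Answer: no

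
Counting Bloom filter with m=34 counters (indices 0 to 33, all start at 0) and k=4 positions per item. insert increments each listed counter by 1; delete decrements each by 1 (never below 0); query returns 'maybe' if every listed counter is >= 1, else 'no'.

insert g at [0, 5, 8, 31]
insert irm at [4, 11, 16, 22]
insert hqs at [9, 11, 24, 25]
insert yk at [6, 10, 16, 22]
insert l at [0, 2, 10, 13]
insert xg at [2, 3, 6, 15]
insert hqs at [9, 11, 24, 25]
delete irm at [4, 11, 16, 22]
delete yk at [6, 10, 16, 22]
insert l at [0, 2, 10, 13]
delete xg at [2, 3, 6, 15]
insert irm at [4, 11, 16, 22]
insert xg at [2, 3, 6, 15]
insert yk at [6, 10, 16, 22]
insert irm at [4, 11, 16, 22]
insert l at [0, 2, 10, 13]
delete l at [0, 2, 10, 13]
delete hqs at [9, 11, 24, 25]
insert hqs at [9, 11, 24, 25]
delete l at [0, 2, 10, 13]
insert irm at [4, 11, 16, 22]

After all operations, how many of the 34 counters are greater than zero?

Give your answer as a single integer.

Answer: 17

Derivation:
Step 1: insert g at [0, 5, 8, 31] -> counters=[1,0,0,0,0,1,0,0,1,0,0,0,0,0,0,0,0,0,0,0,0,0,0,0,0,0,0,0,0,0,0,1,0,0]
Step 2: insert irm at [4, 11, 16, 22] -> counters=[1,0,0,0,1,1,0,0,1,0,0,1,0,0,0,0,1,0,0,0,0,0,1,0,0,0,0,0,0,0,0,1,0,0]
Step 3: insert hqs at [9, 11, 24, 25] -> counters=[1,0,0,0,1,1,0,0,1,1,0,2,0,0,0,0,1,0,0,0,0,0,1,0,1,1,0,0,0,0,0,1,0,0]
Step 4: insert yk at [6, 10, 16, 22] -> counters=[1,0,0,0,1,1,1,0,1,1,1,2,0,0,0,0,2,0,0,0,0,0,2,0,1,1,0,0,0,0,0,1,0,0]
Step 5: insert l at [0, 2, 10, 13] -> counters=[2,0,1,0,1,1,1,0,1,1,2,2,0,1,0,0,2,0,0,0,0,0,2,0,1,1,0,0,0,0,0,1,0,0]
Step 6: insert xg at [2, 3, 6, 15] -> counters=[2,0,2,1,1,1,2,0,1,1,2,2,0,1,0,1,2,0,0,0,0,0,2,0,1,1,0,0,0,0,0,1,0,0]
Step 7: insert hqs at [9, 11, 24, 25] -> counters=[2,0,2,1,1,1,2,0,1,2,2,3,0,1,0,1,2,0,0,0,0,0,2,0,2,2,0,0,0,0,0,1,0,0]
Step 8: delete irm at [4, 11, 16, 22] -> counters=[2,0,2,1,0,1,2,0,1,2,2,2,0,1,0,1,1,0,0,0,0,0,1,0,2,2,0,0,0,0,0,1,0,0]
Step 9: delete yk at [6, 10, 16, 22] -> counters=[2,0,2,1,0,1,1,0,1,2,1,2,0,1,0,1,0,0,0,0,0,0,0,0,2,2,0,0,0,0,0,1,0,0]
Step 10: insert l at [0, 2, 10, 13] -> counters=[3,0,3,1,0,1,1,0,1,2,2,2,0,2,0,1,0,0,0,0,0,0,0,0,2,2,0,0,0,0,0,1,0,0]
Step 11: delete xg at [2, 3, 6, 15] -> counters=[3,0,2,0,0,1,0,0,1,2,2,2,0,2,0,0,0,0,0,0,0,0,0,0,2,2,0,0,0,0,0,1,0,0]
Step 12: insert irm at [4, 11, 16, 22] -> counters=[3,0,2,0,1,1,0,0,1,2,2,3,0,2,0,0,1,0,0,0,0,0,1,0,2,2,0,0,0,0,0,1,0,0]
Step 13: insert xg at [2, 3, 6, 15] -> counters=[3,0,3,1,1,1,1,0,1,2,2,3,0,2,0,1,1,0,0,0,0,0,1,0,2,2,0,0,0,0,0,1,0,0]
Step 14: insert yk at [6, 10, 16, 22] -> counters=[3,0,3,1,1,1,2,0,1,2,3,3,0,2,0,1,2,0,0,0,0,0,2,0,2,2,0,0,0,0,0,1,0,0]
Step 15: insert irm at [4, 11, 16, 22] -> counters=[3,0,3,1,2,1,2,0,1,2,3,4,0,2,0,1,3,0,0,0,0,0,3,0,2,2,0,0,0,0,0,1,0,0]
Step 16: insert l at [0, 2, 10, 13] -> counters=[4,0,4,1,2,1,2,0,1,2,4,4,0,3,0,1,3,0,0,0,0,0,3,0,2,2,0,0,0,0,0,1,0,0]
Step 17: delete l at [0, 2, 10, 13] -> counters=[3,0,3,1,2,1,2,0,1,2,3,4,0,2,0,1,3,0,0,0,0,0,3,0,2,2,0,0,0,0,0,1,0,0]
Step 18: delete hqs at [9, 11, 24, 25] -> counters=[3,0,3,1,2,1,2,0,1,1,3,3,0,2,0,1,3,0,0,0,0,0,3,0,1,1,0,0,0,0,0,1,0,0]
Step 19: insert hqs at [9, 11, 24, 25] -> counters=[3,0,3,1,2,1,2,0,1,2,3,4,0,2,0,1,3,0,0,0,0,0,3,0,2,2,0,0,0,0,0,1,0,0]
Step 20: delete l at [0, 2, 10, 13] -> counters=[2,0,2,1,2,1,2,0,1,2,2,4,0,1,0,1,3,0,0,0,0,0,3,0,2,2,0,0,0,0,0,1,0,0]
Step 21: insert irm at [4, 11, 16, 22] -> counters=[2,0,2,1,3,1,2,0,1,2,2,5,0,1,0,1,4,0,0,0,0,0,4,0,2,2,0,0,0,0,0,1,0,0]
Final counters=[2,0,2,1,3,1,2,0,1,2,2,5,0,1,0,1,4,0,0,0,0,0,4,0,2,2,0,0,0,0,0,1,0,0] -> 17 nonzero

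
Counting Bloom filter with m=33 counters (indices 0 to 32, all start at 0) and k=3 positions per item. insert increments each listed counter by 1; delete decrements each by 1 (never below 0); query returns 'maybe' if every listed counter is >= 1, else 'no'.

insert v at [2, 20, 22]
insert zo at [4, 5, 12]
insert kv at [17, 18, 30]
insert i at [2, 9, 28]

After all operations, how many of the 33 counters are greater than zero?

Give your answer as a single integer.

Answer: 11

Derivation:
Step 1: insert v at [2, 20, 22] -> counters=[0,0,1,0,0,0,0,0,0,0,0,0,0,0,0,0,0,0,0,0,1,0,1,0,0,0,0,0,0,0,0,0,0]
Step 2: insert zo at [4, 5, 12] -> counters=[0,0,1,0,1,1,0,0,0,0,0,0,1,0,0,0,0,0,0,0,1,0,1,0,0,0,0,0,0,0,0,0,0]
Step 3: insert kv at [17, 18, 30] -> counters=[0,0,1,0,1,1,0,0,0,0,0,0,1,0,0,0,0,1,1,0,1,0,1,0,0,0,0,0,0,0,1,0,0]
Step 4: insert i at [2, 9, 28] -> counters=[0,0,2,0,1,1,0,0,0,1,0,0,1,0,0,0,0,1,1,0,1,0,1,0,0,0,0,0,1,0,1,0,0]
Final counters=[0,0,2,0,1,1,0,0,0,1,0,0,1,0,0,0,0,1,1,0,1,0,1,0,0,0,0,0,1,0,1,0,0] -> 11 nonzero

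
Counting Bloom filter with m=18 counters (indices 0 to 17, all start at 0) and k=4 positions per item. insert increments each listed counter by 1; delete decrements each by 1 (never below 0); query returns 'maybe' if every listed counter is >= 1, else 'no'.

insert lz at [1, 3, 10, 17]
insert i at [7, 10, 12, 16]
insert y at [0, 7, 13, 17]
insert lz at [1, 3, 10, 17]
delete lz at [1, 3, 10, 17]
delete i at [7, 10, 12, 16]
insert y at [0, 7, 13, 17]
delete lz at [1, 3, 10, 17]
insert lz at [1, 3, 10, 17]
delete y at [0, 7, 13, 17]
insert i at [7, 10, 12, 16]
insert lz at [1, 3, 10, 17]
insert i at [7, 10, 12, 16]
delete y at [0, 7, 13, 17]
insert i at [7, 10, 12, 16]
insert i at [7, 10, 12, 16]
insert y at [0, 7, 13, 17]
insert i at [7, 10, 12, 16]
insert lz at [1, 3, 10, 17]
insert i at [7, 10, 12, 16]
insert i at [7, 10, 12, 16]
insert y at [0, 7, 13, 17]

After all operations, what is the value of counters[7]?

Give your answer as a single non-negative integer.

Step 1: insert lz at [1, 3, 10, 17] -> counters=[0,1,0,1,0,0,0,0,0,0,1,0,0,0,0,0,0,1]
Step 2: insert i at [7, 10, 12, 16] -> counters=[0,1,0,1,0,0,0,1,0,0,2,0,1,0,0,0,1,1]
Step 3: insert y at [0, 7, 13, 17] -> counters=[1,1,0,1,0,0,0,2,0,0,2,0,1,1,0,0,1,2]
Step 4: insert lz at [1, 3, 10, 17] -> counters=[1,2,0,2,0,0,0,2,0,0,3,0,1,1,0,0,1,3]
Step 5: delete lz at [1, 3, 10, 17] -> counters=[1,1,0,1,0,0,0,2,0,0,2,0,1,1,0,0,1,2]
Step 6: delete i at [7, 10, 12, 16] -> counters=[1,1,0,1,0,0,0,1,0,0,1,0,0,1,0,0,0,2]
Step 7: insert y at [0, 7, 13, 17] -> counters=[2,1,0,1,0,0,0,2,0,0,1,0,0,2,0,0,0,3]
Step 8: delete lz at [1, 3, 10, 17] -> counters=[2,0,0,0,0,0,0,2,0,0,0,0,0,2,0,0,0,2]
Step 9: insert lz at [1, 3, 10, 17] -> counters=[2,1,0,1,0,0,0,2,0,0,1,0,0,2,0,0,0,3]
Step 10: delete y at [0, 7, 13, 17] -> counters=[1,1,0,1,0,0,0,1,0,0,1,0,0,1,0,0,0,2]
Step 11: insert i at [7, 10, 12, 16] -> counters=[1,1,0,1,0,0,0,2,0,0,2,0,1,1,0,0,1,2]
Step 12: insert lz at [1, 3, 10, 17] -> counters=[1,2,0,2,0,0,0,2,0,0,3,0,1,1,0,0,1,3]
Step 13: insert i at [7, 10, 12, 16] -> counters=[1,2,0,2,0,0,0,3,0,0,4,0,2,1,0,0,2,3]
Step 14: delete y at [0, 7, 13, 17] -> counters=[0,2,0,2,0,0,0,2,0,0,4,0,2,0,0,0,2,2]
Step 15: insert i at [7, 10, 12, 16] -> counters=[0,2,0,2,0,0,0,3,0,0,5,0,3,0,0,0,3,2]
Step 16: insert i at [7, 10, 12, 16] -> counters=[0,2,0,2,0,0,0,4,0,0,6,0,4,0,0,0,4,2]
Step 17: insert y at [0, 7, 13, 17] -> counters=[1,2,0,2,0,0,0,5,0,0,6,0,4,1,0,0,4,3]
Step 18: insert i at [7, 10, 12, 16] -> counters=[1,2,0,2,0,0,0,6,0,0,7,0,5,1,0,0,5,3]
Step 19: insert lz at [1, 3, 10, 17] -> counters=[1,3,0,3,0,0,0,6,0,0,8,0,5,1,0,0,5,4]
Step 20: insert i at [7, 10, 12, 16] -> counters=[1,3,0,3,0,0,0,7,0,0,9,0,6,1,0,0,6,4]
Step 21: insert i at [7, 10, 12, 16] -> counters=[1,3,0,3,0,0,0,8,0,0,10,0,7,1,0,0,7,4]
Step 22: insert y at [0, 7, 13, 17] -> counters=[2,3,0,3,0,0,0,9,0,0,10,0,7,2,0,0,7,5]
Final counters=[2,3,0,3,0,0,0,9,0,0,10,0,7,2,0,0,7,5] -> counters[7]=9

Answer: 9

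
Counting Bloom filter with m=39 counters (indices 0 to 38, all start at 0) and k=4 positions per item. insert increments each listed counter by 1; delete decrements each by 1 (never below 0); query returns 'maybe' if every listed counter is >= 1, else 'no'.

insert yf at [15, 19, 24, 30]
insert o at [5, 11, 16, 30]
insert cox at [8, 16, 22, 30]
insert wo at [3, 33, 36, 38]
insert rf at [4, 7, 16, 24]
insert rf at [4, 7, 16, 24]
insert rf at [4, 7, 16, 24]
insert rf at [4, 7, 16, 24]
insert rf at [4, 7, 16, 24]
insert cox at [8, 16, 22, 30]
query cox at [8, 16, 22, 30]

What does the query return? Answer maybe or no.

Answer: maybe

Derivation:
Step 1: insert yf at [15, 19, 24, 30] -> counters=[0,0,0,0,0,0,0,0,0,0,0,0,0,0,0,1,0,0,0,1,0,0,0,0,1,0,0,0,0,0,1,0,0,0,0,0,0,0,0]
Step 2: insert o at [5, 11, 16, 30] -> counters=[0,0,0,0,0,1,0,0,0,0,0,1,0,0,0,1,1,0,0,1,0,0,0,0,1,0,0,0,0,0,2,0,0,0,0,0,0,0,0]
Step 3: insert cox at [8, 16, 22, 30] -> counters=[0,0,0,0,0,1,0,0,1,0,0,1,0,0,0,1,2,0,0,1,0,0,1,0,1,0,0,0,0,0,3,0,0,0,0,0,0,0,0]
Step 4: insert wo at [3, 33, 36, 38] -> counters=[0,0,0,1,0,1,0,0,1,0,0,1,0,0,0,1,2,0,0,1,0,0,1,0,1,0,0,0,0,0,3,0,0,1,0,0,1,0,1]
Step 5: insert rf at [4, 7, 16, 24] -> counters=[0,0,0,1,1,1,0,1,1,0,0,1,0,0,0,1,3,0,0,1,0,0,1,0,2,0,0,0,0,0,3,0,0,1,0,0,1,0,1]
Step 6: insert rf at [4, 7, 16, 24] -> counters=[0,0,0,1,2,1,0,2,1,0,0,1,0,0,0,1,4,0,0,1,0,0,1,0,3,0,0,0,0,0,3,0,0,1,0,0,1,0,1]
Step 7: insert rf at [4, 7, 16, 24] -> counters=[0,0,0,1,3,1,0,3,1,0,0,1,0,0,0,1,5,0,0,1,0,0,1,0,4,0,0,0,0,0,3,0,0,1,0,0,1,0,1]
Step 8: insert rf at [4, 7, 16, 24] -> counters=[0,0,0,1,4,1,0,4,1,0,0,1,0,0,0,1,6,0,0,1,0,0,1,0,5,0,0,0,0,0,3,0,0,1,0,0,1,0,1]
Step 9: insert rf at [4, 7, 16, 24] -> counters=[0,0,0,1,5,1,0,5,1,0,0,1,0,0,0,1,7,0,0,1,0,0,1,0,6,0,0,0,0,0,3,0,0,1,0,0,1,0,1]
Step 10: insert cox at [8, 16, 22, 30] -> counters=[0,0,0,1,5,1,0,5,2,0,0,1,0,0,0,1,8,0,0,1,0,0,2,0,6,0,0,0,0,0,4,0,0,1,0,0,1,0,1]
Query cox: check counters[8]=2 counters[16]=8 counters[22]=2 counters[30]=4 -> maybe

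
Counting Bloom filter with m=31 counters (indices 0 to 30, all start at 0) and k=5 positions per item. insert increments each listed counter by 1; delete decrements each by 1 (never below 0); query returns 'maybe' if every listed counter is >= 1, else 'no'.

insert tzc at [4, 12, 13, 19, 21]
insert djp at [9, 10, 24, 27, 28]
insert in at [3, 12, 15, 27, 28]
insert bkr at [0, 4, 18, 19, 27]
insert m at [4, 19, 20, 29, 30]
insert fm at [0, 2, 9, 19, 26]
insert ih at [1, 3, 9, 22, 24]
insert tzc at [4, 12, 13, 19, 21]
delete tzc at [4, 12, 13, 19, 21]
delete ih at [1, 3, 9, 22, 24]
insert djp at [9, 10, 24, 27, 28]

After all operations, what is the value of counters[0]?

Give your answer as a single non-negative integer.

Answer: 2

Derivation:
Step 1: insert tzc at [4, 12, 13, 19, 21] -> counters=[0,0,0,0,1,0,0,0,0,0,0,0,1,1,0,0,0,0,0,1,0,1,0,0,0,0,0,0,0,0,0]
Step 2: insert djp at [9, 10, 24, 27, 28] -> counters=[0,0,0,0,1,0,0,0,0,1,1,0,1,1,0,0,0,0,0,1,0,1,0,0,1,0,0,1,1,0,0]
Step 3: insert in at [3, 12, 15, 27, 28] -> counters=[0,0,0,1,1,0,0,0,0,1,1,0,2,1,0,1,0,0,0,1,0,1,0,0,1,0,0,2,2,0,0]
Step 4: insert bkr at [0, 4, 18, 19, 27] -> counters=[1,0,0,1,2,0,0,0,0,1,1,0,2,1,0,1,0,0,1,2,0,1,0,0,1,0,0,3,2,0,0]
Step 5: insert m at [4, 19, 20, 29, 30] -> counters=[1,0,0,1,3,0,0,0,0,1,1,0,2,1,0,1,0,0,1,3,1,1,0,0,1,0,0,3,2,1,1]
Step 6: insert fm at [0, 2, 9, 19, 26] -> counters=[2,0,1,1,3,0,0,0,0,2,1,0,2,1,0,1,0,0,1,4,1,1,0,0,1,0,1,3,2,1,1]
Step 7: insert ih at [1, 3, 9, 22, 24] -> counters=[2,1,1,2,3,0,0,0,0,3,1,0,2,1,0,1,0,0,1,4,1,1,1,0,2,0,1,3,2,1,1]
Step 8: insert tzc at [4, 12, 13, 19, 21] -> counters=[2,1,1,2,4,0,0,0,0,3,1,0,3,2,0,1,0,0,1,5,1,2,1,0,2,0,1,3,2,1,1]
Step 9: delete tzc at [4, 12, 13, 19, 21] -> counters=[2,1,1,2,3,0,0,0,0,3,1,0,2,1,0,1,0,0,1,4,1,1,1,0,2,0,1,3,2,1,1]
Step 10: delete ih at [1, 3, 9, 22, 24] -> counters=[2,0,1,1,3,0,0,0,0,2,1,0,2,1,0,1,0,0,1,4,1,1,0,0,1,0,1,3,2,1,1]
Step 11: insert djp at [9, 10, 24, 27, 28] -> counters=[2,0,1,1,3,0,0,0,0,3,2,0,2,1,0,1,0,0,1,4,1,1,0,0,2,0,1,4,3,1,1]
Final counters=[2,0,1,1,3,0,0,0,0,3,2,0,2,1,0,1,0,0,1,4,1,1,0,0,2,0,1,4,3,1,1] -> counters[0]=2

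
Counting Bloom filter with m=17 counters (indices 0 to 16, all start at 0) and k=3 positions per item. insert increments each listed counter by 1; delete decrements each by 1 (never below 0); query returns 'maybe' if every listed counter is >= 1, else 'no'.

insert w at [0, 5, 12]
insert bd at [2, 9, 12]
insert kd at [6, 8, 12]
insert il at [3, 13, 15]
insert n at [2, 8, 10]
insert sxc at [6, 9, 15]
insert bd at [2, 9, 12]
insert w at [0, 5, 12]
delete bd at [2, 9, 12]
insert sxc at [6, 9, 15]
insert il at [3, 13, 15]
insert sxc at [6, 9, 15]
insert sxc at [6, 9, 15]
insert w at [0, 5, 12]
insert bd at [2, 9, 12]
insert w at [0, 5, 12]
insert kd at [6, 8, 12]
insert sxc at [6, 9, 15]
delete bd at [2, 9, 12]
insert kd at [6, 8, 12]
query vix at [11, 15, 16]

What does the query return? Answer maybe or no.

Step 1: insert w at [0, 5, 12] -> counters=[1,0,0,0,0,1,0,0,0,0,0,0,1,0,0,0,0]
Step 2: insert bd at [2, 9, 12] -> counters=[1,0,1,0,0,1,0,0,0,1,0,0,2,0,0,0,0]
Step 3: insert kd at [6, 8, 12] -> counters=[1,0,1,0,0,1,1,0,1,1,0,0,3,0,0,0,0]
Step 4: insert il at [3, 13, 15] -> counters=[1,0,1,1,0,1,1,0,1,1,0,0,3,1,0,1,0]
Step 5: insert n at [2, 8, 10] -> counters=[1,0,2,1,0,1,1,0,2,1,1,0,3,1,0,1,0]
Step 6: insert sxc at [6, 9, 15] -> counters=[1,0,2,1,0,1,2,0,2,2,1,0,3,1,0,2,0]
Step 7: insert bd at [2, 9, 12] -> counters=[1,0,3,1,0,1,2,0,2,3,1,0,4,1,0,2,0]
Step 8: insert w at [0, 5, 12] -> counters=[2,0,3,1,0,2,2,0,2,3,1,0,5,1,0,2,0]
Step 9: delete bd at [2, 9, 12] -> counters=[2,0,2,1,0,2,2,0,2,2,1,0,4,1,0,2,0]
Step 10: insert sxc at [6, 9, 15] -> counters=[2,0,2,1,0,2,3,0,2,3,1,0,4,1,0,3,0]
Step 11: insert il at [3, 13, 15] -> counters=[2,0,2,2,0,2,3,0,2,3,1,0,4,2,0,4,0]
Step 12: insert sxc at [6, 9, 15] -> counters=[2,0,2,2,0,2,4,0,2,4,1,0,4,2,0,5,0]
Step 13: insert sxc at [6, 9, 15] -> counters=[2,0,2,2,0,2,5,0,2,5,1,0,4,2,0,6,0]
Step 14: insert w at [0, 5, 12] -> counters=[3,0,2,2,0,3,5,0,2,5,1,0,5,2,0,6,0]
Step 15: insert bd at [2, 9, 12] -> counters=[3,0,3,2,0,3,5,0,2,6,1,0,6,2,0,6,0]
Step 16: insert w at [0, 5, 12] -> counters=[4,0,3,2,0,4,5,0,2,6,1,0,7,2,0,6,0]
Step 17: insert kd at [6, 8, 12] -> counters=[4,0,3,2,0,4,6,0,3,6,1,0,8,2,0,6,0]
Step 18: insert sxc at [6, 9, 15] -> counters=[4,0,3,2,0,4,7,0,3,7,1,0,8,2,0,7,0]
Step 19: delete bd at [2, 9, 12] -> counters=[4,0,2,2,0,4,7,0,3,6,1,0,7,2,0,7,0]
Step 20: insert kd at [6, 8, 12] -> counters=[4,0,2,2,0,4,8,0,4,6,1,0,8,2,0,7,0]
Query vix: check counters[11]=0 counters[15]=7 counters[16]=0 -> no

Answer: no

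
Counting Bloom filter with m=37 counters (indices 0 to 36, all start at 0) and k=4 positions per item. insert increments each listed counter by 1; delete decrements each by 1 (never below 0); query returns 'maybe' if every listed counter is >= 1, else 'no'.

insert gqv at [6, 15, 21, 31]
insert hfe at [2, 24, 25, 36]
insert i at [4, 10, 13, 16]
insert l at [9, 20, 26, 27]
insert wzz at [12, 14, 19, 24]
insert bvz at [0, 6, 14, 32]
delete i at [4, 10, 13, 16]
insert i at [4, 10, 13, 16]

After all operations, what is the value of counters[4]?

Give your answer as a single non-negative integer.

Step 1: insert gqv at [6, 15, 21, 31] -> counters=[0,0,0,0,0,0,1,0,0,0,0,0,0,0,0,1,0,0,0,0,0,1,0,0,0,0,0,0,0,0,0,1,0,0,0,0,0]
Step 2: insert hfe at [2, 24, 25, 36] -> counters=[0,0,1,0,0,0,1,0,0,0,0,0,0,0,0,1,0,0,0,0,0,1,0,0,1,1,0,0,0,0,0,1,0,0,0,0,1]
Step 3: insert i at [4, 10, 13, 16] -> counters=[0,0,1,0,1,0,1,0,0,0,1,0,0,1,0,1,1,0,0,0,0,1,0,0,1,1,0,0,0,0,0,1,0,0,0,0,1]
Step 4: insert l at [9, 20, 26, 27] -> counters=[0,0,1,0,1,0,1,0,0,1,1,0,0,1,0,1,1,0,0,0,1,1,0,0,1,1,1,1,0,0,0,1,0,0,0,0,1]
Step 5: insert wzz at [12, 14, 19, 24] -> counters=[0,0,1,0,1,0,1,0,0,1,1,0,1,1,1,1,1,0,0,1,1,1,0,0,2,1,1,1,0,0,0,1,0,0,0,0,1]
Step 6: insert bvz at [0, 6, 14, 32] -> counters=[1,0,1,0,1,0,2,0,0,1,1,0,1,1,2,1,1,0,0,1,1,1,0,0,2,1,1,1,0,0,0,1,1,0,0,0,1]
Step 7: delete i at [4, 10, 13, 16] -> counters=[1,0,1,0,0,0,2,0,0,1,0,0,1,0,2,1,0,0,0,1,1,1,0,0,2,1,1,1,0,0,0,1,1,0,0,0,1]
Step 8: insert i at [4, 10, 13, 16] -> counters=[1,0,1,0,1,0,2,0,0,1,1,0,1,1,2,1,1,0,0,1,1,1,0,0,2,1,1,1,0,0,0,1,1,0,0,0,1]
Final counters=[1,0,1,0,1,0,2,0,0,1,1,0,1,1,2,1,1,0,0,1,1,1,0,0,2,1,1,1,0,0,0,1,1,0,0,0,1] -> counters[4]=1

Answer: 1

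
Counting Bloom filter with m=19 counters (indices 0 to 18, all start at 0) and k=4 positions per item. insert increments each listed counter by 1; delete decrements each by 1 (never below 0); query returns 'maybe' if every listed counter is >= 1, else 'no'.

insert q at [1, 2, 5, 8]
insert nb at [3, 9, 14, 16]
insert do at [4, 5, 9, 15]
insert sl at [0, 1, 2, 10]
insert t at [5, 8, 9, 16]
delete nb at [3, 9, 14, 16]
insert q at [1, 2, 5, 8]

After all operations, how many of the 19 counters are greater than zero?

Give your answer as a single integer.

Step 1: insert q at [1, 2, 5, 8] -> counters=[0,1,1,0,0,1,0,0,1,0,0,0,0,0,0,0,0,0,0]
Step 2: insert nb at [3, 9, 14, 16] -> counters=[0,1,1,1,0,1,0,0,1,1,0,0,0,0,1,0,1,0,0]
Step 3: insert do at [4, 5, 9, 15] -> counters=[0,1,1,1,1,2,0,0,1,2,0,0,0,0,1,1,1,0,0]
Step 4: insert sl at [0, 1, 2, 10] -> counters=[1,2,2,1,1,2,0,0,1,2,1,0,0,0,1,1,1,0,0]
Step 5: insert t at [5, 8, 9, 16] -> counters=[1,2,2,1,1,3,0,0,2,3,1,0,0,0,1,1,2,0,0]
Step 6: delete nb at [3, 9, 14, 16] -> counters=[1,2,2,0,1,3,0,0,2,2,1,0,0,0,0,1,1,0,0]
Step 7: insert q at [1, 2, 5, 8] -> counters=[1,3,3,0,1,4,0,0,3,2,1,0,0,0,0,1,1,0,0]
Final counters=[1,3,3,0,1,4,0,0,3,2,1,0,0,0,0,1,1,0,0] -> 10 nonzero

Answer: 10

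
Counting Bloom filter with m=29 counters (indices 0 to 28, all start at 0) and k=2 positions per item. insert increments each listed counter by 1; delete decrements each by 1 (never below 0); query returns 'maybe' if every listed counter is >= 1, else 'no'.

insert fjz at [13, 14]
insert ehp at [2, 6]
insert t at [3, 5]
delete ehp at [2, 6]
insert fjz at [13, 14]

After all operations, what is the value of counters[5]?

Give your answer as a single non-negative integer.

Answer: 1

Derivation:
Step 1: insert fjz at [13, 14] -> counters=[0,0,0,0,0,0,0,0,0,0,0,0,0,1,1,0,0,0,0,0,0,0,0,0,0,0,0,0,0]
Step 2: insert ehp at [2, 6] -> counters=[0,0,1,0,0,0,1,0,0,0,0,0,0,1,1,0,0,0,0,0,0,0,0,0,0,0,0,0,0]
Step 3: insert t at [3, 5] -> counters=[0,0,1,1,0,1,1,0,0,0,0,0,0,1,1,0,0,0,0,0,0,0,0,0,0,0,0,0,0]
Step 4: delete ehp at [2, 6] -> counters=[0,0,0,1,0,1,0,0,0,0,0,0,0,1,1,0,0,0,0,0,0,0,0,0,0,0,0,0,0]
Step 5: insert fjz at [13, 14] -> counters=[0,0,0,1,0,1,0,0,0,0,0,0,0,2,2,0,0,0,0,0,0,0,0,0,0,0,0,0,0]
Final counters=[0,0,0,1,0,1,0,0,0,0,0,0,0,2,2,0,0,0,0,0,0,0,0,0,0,0,0,0,0] -> counters[5]=1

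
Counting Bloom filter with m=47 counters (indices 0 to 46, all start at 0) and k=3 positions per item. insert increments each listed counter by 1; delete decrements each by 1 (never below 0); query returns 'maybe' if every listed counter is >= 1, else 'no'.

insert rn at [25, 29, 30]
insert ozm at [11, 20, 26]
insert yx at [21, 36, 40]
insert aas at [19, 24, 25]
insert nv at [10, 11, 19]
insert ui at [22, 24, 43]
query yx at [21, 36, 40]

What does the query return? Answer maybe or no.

Step 1: insert rn at [25, 29, 30] -> counters=[0,0,0,0,0,0,0,0,0,0,0,0,0,0,0,0,0,0,0,0,0,0,0,0,0,1,0,0,0,1,1,0,0,0,0,0,0,0,0,0,0,0,0,0,0,0,0]
Step 2: insert ozm at [11, 20, 26] -> counters=[0,0,0,0,0,0,0,0,0,0,0,1,0,0,0,0,0,0,0,0,1,0,0,0,0,1,1,0,0,1,1,0,0,0,0,0,0,0,0,0,0,0,0,0,0,0,0]
Step 3: insert yx at [21, 36, 40] -> counters=[0,0,0,0,0,0,0,0,0,0,0,1,0,0,0,0,0,0,0,0,1,1,0,0,0,1,1,0,0,1,1,0,0,0,0,0,1,0,0,0,1,0,0,0,0,0,0]
Step 4: insert aas at [19, 24, 25] -> counters=[0,0,0,0,0,0,0,0,0,0,0,1,0,0,0,0,0,0,0,1,1,1,0,0,1,2,1,0,0,1,1,0,0,0,0,0,1,0,0,0,1,0,0,0,0,0,0]
Step 5: insert nv at [10, 11, 19] -> counters=[0,0,0,0,0,0,0,0,0,0,1,2,0,0,0,0,0,0,0,2,1,1,0,0,1,2,1,0,0,1,1,0,0,0,0,0,1,0,0,0,1,0,0,0,0,0,0]
Step 6: insert ui at [22, 24, 43] -> counters=[0,0,0,0,0,0,0,0,0,0,1,2,0,0,0,0,0,0,0,2,1,1,1,0,2,2,1,0,0,1,1,0,0,0,0,0,1,0,0,0,1,0,0,1,0,0,0]
Query yx: check counters[21]=1 counters[36]=1 counters[40]=1 -> maybe

Answer: maybe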